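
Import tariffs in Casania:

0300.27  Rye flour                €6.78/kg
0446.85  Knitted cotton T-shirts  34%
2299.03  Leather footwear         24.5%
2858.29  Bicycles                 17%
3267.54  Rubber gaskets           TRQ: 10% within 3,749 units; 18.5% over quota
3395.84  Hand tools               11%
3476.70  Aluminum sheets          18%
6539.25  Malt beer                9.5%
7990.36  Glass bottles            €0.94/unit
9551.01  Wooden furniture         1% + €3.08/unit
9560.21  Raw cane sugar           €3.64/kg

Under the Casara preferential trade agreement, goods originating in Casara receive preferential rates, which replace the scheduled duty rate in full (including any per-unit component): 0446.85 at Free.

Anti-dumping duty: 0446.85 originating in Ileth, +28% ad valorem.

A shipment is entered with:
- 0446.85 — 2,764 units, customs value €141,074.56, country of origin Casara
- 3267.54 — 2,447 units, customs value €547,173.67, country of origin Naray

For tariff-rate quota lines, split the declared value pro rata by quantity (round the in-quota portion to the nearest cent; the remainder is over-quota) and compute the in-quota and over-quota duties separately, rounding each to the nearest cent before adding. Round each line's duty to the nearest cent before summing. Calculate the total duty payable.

€54,717.37

Line 1 (0446.85, Casara, 2,764 units, €141,074.56):
Base rate for 0446.85 is 34%.
Origin Casara qualifies under the Casania–Casara agreement and 0446.85 is covered: preferential rate Free applies instead.
The additional-duty order on 0446.85 targets Ileth, not Casara; it does not apply.
Duty = €141,074.56 × 0% = €0.00.
Line 2 (3267.54, Naray, 2,447 units, €547,173.67):
Code 3267.54 is under a tariff-rate quota (threshold 3,749 units). Quantity 2,447 units is within the quota, so the in-quota rate 10% applies to the full value.
Duty = €547,173.67 × 10% = €54,717.37.
Total = €0.00 + €54,717.37 = €54,717.37.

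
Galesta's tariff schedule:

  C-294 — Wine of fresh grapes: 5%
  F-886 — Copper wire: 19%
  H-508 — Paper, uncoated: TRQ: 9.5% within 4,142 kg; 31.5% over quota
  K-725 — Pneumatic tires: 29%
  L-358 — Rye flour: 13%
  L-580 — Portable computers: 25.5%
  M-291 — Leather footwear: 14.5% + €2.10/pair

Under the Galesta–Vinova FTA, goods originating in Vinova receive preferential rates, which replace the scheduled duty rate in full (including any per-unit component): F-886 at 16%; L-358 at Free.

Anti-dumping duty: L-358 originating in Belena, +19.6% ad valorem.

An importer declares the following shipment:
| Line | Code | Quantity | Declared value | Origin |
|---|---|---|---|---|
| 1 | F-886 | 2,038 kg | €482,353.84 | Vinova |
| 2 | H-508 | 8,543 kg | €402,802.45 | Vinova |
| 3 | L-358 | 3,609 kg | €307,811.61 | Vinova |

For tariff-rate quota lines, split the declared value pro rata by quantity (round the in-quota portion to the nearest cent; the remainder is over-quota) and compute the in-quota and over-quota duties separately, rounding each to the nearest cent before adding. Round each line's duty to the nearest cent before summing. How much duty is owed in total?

Line 1 (F-886, Vinova, 2,038 kg, €482,353.84):
Base rate for F-886 is 19%.
Origin Vinova qualifies under the Galesta–Vinova agreement and F-886 is covered: preferential rate 16% applies instead.
Duty = €482,353.84 × 16% = €77,176.61.
Line 2 (H-508, Vinova, 8,543 kg, €402,802.45):
Code H-508 is under a tariff-rate quota (threshold 4,142 kg). In-quota: 4,142 kg at 9.5%; over-quota: 4,401 kg at 31.5%.
Pro-rata value split: in-quota = €402,802.45 × 4,142/8,543 = €195,295.30; over-quota = €402,802.45 − €195,295.30 = €207,507.15.
In-quota duty = €195,295.30 × 9.5% = €18,553.05. Over-quota duty = €207,507.15 × 31.5% = €65,364.75.
Line duty = €18,553.05 + €65,364.75 = €83,917.80.
Line 3 (L-358, Vinova, 3,609 kg, €307,811.61):
Base rate for L-358 is 13%.
Origin Vinova qualifies under the Galesta–Vinova agreement and L-358 is covered: preferential rate Free applies instead.
The additional-duty order on L-358 targets Belena, not Vinova; it does not apply.
Duty = €307,811.61 × 0% = €0.00.
Total = €77,176.61 + €83,917.80 + €0.00 = €161,094.41.

€161,094.41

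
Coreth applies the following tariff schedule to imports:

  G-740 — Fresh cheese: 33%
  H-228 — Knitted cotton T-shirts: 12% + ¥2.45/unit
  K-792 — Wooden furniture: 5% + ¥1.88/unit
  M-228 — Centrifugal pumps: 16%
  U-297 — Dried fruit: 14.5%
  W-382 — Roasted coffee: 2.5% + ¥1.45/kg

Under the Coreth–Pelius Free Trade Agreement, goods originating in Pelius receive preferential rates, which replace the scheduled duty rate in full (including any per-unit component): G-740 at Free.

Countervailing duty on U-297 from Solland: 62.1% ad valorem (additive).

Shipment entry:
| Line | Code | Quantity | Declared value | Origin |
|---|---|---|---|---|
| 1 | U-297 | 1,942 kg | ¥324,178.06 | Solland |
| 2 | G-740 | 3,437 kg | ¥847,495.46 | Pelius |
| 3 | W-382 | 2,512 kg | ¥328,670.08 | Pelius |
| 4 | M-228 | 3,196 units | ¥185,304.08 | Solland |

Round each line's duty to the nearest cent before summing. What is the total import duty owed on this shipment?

¥289,828.19

Line 1 (U-297, Solland, 1,942 kg, ¥324,178.06):
Base rate for U-297 is 14.5%.
Additional duty on U-297 from Solland: +62.1%. Applied ad valorem rate: 14.5% + 62.1% = 76.6%.
Duty = ¥324,178.06 × 76.6% = ¥248,320.39.
Line 2 (G-740, Pelius, 3,437 kg, ¥847,495.46):
Base rate for G-740 is 33%.
Origin Pelius qualifies under the Coreth–Pelius agreement and G-740 is covered: preferential rate Free applies instead.
Duty = ¥847,495.46 × 0% = ¥0.00.
Line 3 (W-382, Pelius, 2,512 kg, ¥328,670.08):
Base rate for W-382 is 2.5% + ¥1.45/kg.
Origin Pelius is the FTA partner but W-382 is not on the preference list; base rate stands.
Duty = ¥328,670.08 × 2.5% + 2,512 × ¥1.45 = ¥11,859.15.
Line 4 (M-228, Solland, 3,196 units, ¥185,304.08):
Base rate for M-228 is 16%.
Duty = ¥185,304.08 × 16% = ¥29,648.65.
Total = ¥248,320.39 + ¥0.00 + ¥11,859.15 + ¥29,648.65 = ¥289,828.19.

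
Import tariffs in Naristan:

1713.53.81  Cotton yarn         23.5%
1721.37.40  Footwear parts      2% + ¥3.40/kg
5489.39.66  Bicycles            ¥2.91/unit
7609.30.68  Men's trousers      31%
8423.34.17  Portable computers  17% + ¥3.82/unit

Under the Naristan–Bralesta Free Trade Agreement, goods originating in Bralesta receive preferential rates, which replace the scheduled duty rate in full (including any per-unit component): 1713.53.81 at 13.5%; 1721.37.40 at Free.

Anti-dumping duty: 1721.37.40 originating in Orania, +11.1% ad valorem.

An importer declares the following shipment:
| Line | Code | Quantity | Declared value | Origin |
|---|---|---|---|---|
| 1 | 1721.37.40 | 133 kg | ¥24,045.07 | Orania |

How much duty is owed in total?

¥3,602.10

Line 1 (1721.37.40, Orania, 133 kg, ¥24,045.07):
Base rate for 1721.37.40 is 2% + ¥3.40/kg.
1721.37.40 has an FTA preferential rate, but origin Orania is not Bralesta; base rate stands.
Additional duty on 1721.37.40 from Orania: +11.1%. Applied ad valorem rate: 2% + 11.1% = 13.1%.
Duty = ¥24,045.07 × 13.1% + 133 × ¥3.40 = ¥3,602.10.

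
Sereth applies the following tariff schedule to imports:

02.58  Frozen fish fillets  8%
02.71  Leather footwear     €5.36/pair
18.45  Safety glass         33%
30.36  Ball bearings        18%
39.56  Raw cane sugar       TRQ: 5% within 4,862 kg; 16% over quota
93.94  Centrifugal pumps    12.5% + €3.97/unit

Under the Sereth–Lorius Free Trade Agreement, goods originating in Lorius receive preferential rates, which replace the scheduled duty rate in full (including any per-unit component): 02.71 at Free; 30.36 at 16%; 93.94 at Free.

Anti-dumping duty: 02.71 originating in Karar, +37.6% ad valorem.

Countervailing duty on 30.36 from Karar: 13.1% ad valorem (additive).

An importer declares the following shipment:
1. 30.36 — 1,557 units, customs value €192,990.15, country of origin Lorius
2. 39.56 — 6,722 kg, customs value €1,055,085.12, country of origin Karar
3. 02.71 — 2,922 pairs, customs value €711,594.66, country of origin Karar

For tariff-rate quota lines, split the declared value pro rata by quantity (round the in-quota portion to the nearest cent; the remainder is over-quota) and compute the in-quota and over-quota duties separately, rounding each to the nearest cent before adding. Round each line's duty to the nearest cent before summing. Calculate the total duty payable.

€398,968.21

Line 1 (30.36, Lorius, 1,557 units, €192,990.15):
Base rate for 30.36 is 18%.
Origin Lorius qualifies under the Sereth–Lorius agreement and 30.36 is covered: preferential rate 16% applies instead.
The additional-duty order on 30.36 targets Karar, not Lorius; it does not apply.
Duty = €192,990.15 × 16% = €30,878.42.
Line 2 (39.56, Karar, 6,722 kg, €1,055,085.12):
Code 39.56 is under a tariff-rate quota (threshold 4,862 kg). In-quota: 4,862 kg at 5%; over-quota: 1,860 kg at 16%.
Pro-rata value split: in-quota = €1,055,085.12 × 4,862/6,722 = €763,139.52; over-quota = €1,055,085.12 − €763,139.52 = €291,945.60.
In-quota duty = €763,139.52 × 5% = €38,156.98. Over-quota duty = €291,945.60 × 16% = €46,711.30.
Line duty = €38,156.98 + €46,711.30 = €84,868.28.
Line 3 (02.71, Karar, 2,922 pairs, €711,594.66):
Base rate for 02.71 is €5.36/pair.
02.71 has an FTA preferential rate, but origin Karar is not Lorius; base rate stands.
Additional duty on 02.71 from Karar: +37.6% ad valorem. Applied ad valorem rate = 37.6%.
Duty = €711,594.66 × 37.6% + 2,922 × €5.36 = €283,221.51.
Total = €30,878.42 + €84,868.28 + €283,221.51 = €398,968.21.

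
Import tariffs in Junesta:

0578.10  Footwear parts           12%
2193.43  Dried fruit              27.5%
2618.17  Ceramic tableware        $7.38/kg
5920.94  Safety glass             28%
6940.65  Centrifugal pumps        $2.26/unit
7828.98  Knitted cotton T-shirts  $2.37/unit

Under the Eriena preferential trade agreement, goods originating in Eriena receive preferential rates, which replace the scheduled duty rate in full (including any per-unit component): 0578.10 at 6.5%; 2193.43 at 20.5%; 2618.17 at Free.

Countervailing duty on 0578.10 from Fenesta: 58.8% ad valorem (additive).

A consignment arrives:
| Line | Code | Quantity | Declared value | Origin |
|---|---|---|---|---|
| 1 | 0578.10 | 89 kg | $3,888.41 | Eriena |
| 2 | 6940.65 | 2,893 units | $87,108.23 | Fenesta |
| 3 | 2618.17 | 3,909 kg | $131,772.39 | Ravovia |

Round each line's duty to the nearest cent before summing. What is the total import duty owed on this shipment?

$35,639.35

Line 1 (0578.10, Eriena, 89 kg, $3,888.41):
Base rate for 0578.10 is 12%.
Origin Eriena qualifies under the Junesta–Eriena agreement and 0578.10 is covered: preferential rate 6.5% applies instead.
The additional-duty order on 0578.10 targets Fenesta, not Eriena; it does not apply.
Duty = $3,888.41 × 6.5% = $252.75.
Line 2 (6940.65, Fenesta, 2,893 units, $87,108.23):
Base rate for 6940.65 is $2.26/unit.
Duty = 2,893 × $2.26 = $6,538.18.
Line 3 (2618.17, Ravovia, 3,909 kg, $131,772.39):
Base rate for 2618.17 is $7.38/kg.
2618.17 has an FTA preferential rate, but origin Ravovia is not Eriena; base rate stands.
Duty = 3,909 × $7.38 = $28,848.42.
Total = $252.75 + $6,538.18 + $28,848.42 = $35,639.35.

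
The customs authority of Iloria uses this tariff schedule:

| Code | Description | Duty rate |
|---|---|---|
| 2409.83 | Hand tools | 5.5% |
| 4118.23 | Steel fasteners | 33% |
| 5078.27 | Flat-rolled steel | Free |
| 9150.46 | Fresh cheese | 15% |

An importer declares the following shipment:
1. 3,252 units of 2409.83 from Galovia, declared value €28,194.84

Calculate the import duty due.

€1,550.72

Line 1 (2409.83, Galovia, 3,252 units, €28,194.84):
Base rate for 2409.83 is 5.5%.
Duty = €28,194.84 × 5.5% = €1,550.72.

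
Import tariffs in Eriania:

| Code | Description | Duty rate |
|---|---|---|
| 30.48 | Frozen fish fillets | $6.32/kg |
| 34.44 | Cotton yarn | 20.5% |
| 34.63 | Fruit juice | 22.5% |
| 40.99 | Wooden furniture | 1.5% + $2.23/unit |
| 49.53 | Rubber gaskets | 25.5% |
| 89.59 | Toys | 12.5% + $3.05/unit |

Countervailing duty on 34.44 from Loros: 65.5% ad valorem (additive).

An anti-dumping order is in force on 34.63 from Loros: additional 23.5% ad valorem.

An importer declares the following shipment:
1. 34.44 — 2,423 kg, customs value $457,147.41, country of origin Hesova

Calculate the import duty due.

$93,715.22

Line 1 (34.44, Hesova, 2,423 kg, $457,147.41):
Base rate for 34.44 is 20.5%.
The additional-duty order on 34.44 targets Loros, not Hesova; it does not apply.
Duty = $457,147.41 × 20.5% = $93,715.22.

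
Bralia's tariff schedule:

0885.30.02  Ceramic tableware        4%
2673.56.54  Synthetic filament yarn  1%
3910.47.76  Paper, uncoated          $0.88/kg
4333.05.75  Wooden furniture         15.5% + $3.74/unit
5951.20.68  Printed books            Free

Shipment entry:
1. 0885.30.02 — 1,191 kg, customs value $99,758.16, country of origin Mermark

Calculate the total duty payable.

$3,990.33

Line 1 (0885.30.02, Mermark, 1,191 kg, $99,758.16):
Base rate for 0885.30.02 is 4%.
Duty = $99,758.16 × 4% = $3,990.33.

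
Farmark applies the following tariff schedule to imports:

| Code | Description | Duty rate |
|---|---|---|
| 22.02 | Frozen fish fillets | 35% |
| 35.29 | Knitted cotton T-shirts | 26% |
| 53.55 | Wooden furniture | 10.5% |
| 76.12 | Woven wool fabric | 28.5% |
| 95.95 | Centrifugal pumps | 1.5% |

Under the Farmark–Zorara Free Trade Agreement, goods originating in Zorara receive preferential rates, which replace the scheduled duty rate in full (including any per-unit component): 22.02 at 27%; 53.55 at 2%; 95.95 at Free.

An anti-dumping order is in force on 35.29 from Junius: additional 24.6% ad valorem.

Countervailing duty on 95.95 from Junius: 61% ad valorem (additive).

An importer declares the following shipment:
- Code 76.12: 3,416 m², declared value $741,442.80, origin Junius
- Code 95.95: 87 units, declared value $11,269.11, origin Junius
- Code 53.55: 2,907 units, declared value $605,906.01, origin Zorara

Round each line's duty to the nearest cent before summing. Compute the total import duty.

$230,472.51

Line 1 (76.12, Junius, 3,416 m², $741,442.80):
Base rate for 76.12 is 28.5%.
Duty = $741,442.80 × 28.5% = $211,311.20.
Line 2 (95.95, Junius, 87 units, $11,269.11):
Base rate for 95.95 is 1.5%.
95.95 has an FTA preferential rate, but origin Junius is not Zorara; base rate stands.
Additional duty on 95.95 from Junius: +61%. Applied ad valorem rate: 1.5% + 61% = 62.5%.
Duty = $11,269.11 × 62.5% = $7,043.19.
Line 3 (53.55, Zorara, 2,907 units, $605,906.01):
Base rate for 53.55 is 10.5%.
Origin Zorara qualifies under the Farmark–Zorara agreement and 53.55 is covered: preferential rate 2% applies instead.
Duty = $605,906.01 × 2% = $12,118.12.
Total = $211,311.20 + $7,043.19 + $12,118.12 = $230,472.51.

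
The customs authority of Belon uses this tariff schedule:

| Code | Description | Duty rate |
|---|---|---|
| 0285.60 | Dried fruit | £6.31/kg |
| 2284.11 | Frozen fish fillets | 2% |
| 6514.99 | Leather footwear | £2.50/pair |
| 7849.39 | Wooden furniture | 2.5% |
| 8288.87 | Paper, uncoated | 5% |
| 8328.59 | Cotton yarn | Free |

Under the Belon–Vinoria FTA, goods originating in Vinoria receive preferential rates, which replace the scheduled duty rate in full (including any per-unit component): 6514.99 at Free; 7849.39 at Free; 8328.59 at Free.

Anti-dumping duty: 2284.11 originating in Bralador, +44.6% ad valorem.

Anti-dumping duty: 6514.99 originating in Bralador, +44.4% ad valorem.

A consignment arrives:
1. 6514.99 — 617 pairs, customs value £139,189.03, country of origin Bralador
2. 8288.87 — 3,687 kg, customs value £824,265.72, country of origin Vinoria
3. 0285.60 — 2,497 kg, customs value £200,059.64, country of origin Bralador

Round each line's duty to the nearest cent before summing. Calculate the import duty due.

Line 1 (6514.99, Bralador, 617 pairs, £139,189.03):
Base rate for 6514.99 is £2.50/pair.
6514.99 has an FTA preferential rate, but origin Bralador is not Vinoria; base rate stands.
Additional duty on 6514.99 from Bralador: +44.4% ad valorem. Applied ad valorem rate = 44.4%.
Duty = £139,189.03 × 44.4% + 617 × £2.50 = £63,342.43.
Line 2 (8288.87, Vinoria, 3,687 kg, £824,265.72):
Base rate for 8288.87 is 5%.
Origin Vinoria is the FTA partner but 8288.87 is not on the preference list; base rate stands.
Duty = £824,265.72 × 5% = £41,213.29.
Line 3 (0285.60, Bralador, 2,497 kg, £200,059.64):
Base rate for 0285.60 is £6.31/kg.
Duty = 2,497 × £6.31 = £15,756.07.
Total = £63,342.43 + £41,213.29 + £15,756.07 = £120,311.79.

£120,311.79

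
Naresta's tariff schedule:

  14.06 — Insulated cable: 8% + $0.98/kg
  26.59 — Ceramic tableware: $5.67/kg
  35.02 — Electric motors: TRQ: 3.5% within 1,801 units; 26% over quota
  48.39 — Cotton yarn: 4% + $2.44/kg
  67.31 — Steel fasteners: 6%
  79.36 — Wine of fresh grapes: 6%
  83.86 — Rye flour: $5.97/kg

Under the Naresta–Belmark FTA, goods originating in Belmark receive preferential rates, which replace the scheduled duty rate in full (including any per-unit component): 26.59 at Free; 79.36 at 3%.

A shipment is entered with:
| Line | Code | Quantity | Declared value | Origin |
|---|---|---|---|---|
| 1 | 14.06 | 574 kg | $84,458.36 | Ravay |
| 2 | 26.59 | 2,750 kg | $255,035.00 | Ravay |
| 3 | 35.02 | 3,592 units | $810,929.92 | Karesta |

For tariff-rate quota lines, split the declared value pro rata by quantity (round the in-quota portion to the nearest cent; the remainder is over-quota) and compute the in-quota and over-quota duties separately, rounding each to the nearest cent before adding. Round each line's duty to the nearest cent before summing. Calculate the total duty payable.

Line 1 (14.06, Ravay, 574 kg, $84,458.36):
Base rate for 14.06 is 8% + $0.98/kg.
Duty = $84,458.36 × 8% + 574 × $0.98 = $7,319.19.
Line 2 (26.59, Ravay, 2,750 kg, $255,035.00):
Base rate for 26.59 is $5.67/kg.
26.59 has an FTA preferential rate, but origin Ravay is not Belmark; base rate stands.
Duty = 2,750 × $5.67 = $15,592.50.
Line 3 (35.02, Karesta, 3,592 units, $810,929.92):
Code 35.02 is under a tariff-rate quota (threshold 1,801 units). In-quota: 1,801 units at 3.5%; over-quota: 1,791 units at 26%.
Pro-rata value split: in-quota = $810,929.92 × 1,801/3,592 = $406,593.76; over-quota = $810,929.92 − $406,593.76 = $404,336.16.
In-quota duty = $406,593.76 × 3.5% = $14,230.78. Over-quota duty = $404,336.16 × 26% = $105,127.40.
Line duty = $14,230.78 + $105,127.40 = $119,358.18.
Total = $7,319.19 + $15,592.50 + $119,358.18 = $142,269.87.

$142,269.87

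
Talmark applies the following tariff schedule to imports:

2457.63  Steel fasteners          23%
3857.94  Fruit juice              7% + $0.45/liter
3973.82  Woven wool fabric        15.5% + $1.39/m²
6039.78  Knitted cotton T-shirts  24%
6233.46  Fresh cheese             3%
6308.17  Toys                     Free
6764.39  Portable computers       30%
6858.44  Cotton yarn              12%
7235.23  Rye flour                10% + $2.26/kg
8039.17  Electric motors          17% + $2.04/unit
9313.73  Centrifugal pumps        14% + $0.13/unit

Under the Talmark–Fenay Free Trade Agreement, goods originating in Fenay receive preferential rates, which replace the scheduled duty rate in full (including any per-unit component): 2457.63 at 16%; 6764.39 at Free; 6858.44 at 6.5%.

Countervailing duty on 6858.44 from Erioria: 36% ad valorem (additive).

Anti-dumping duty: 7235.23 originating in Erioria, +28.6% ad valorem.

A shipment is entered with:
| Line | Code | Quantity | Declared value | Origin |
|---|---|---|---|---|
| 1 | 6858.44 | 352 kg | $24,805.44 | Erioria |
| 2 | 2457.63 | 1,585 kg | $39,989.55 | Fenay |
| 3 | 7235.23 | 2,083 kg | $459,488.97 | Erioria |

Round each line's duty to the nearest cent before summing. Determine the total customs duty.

$200,375.26

Line 1 (6858.44, Erioria, 352 kg, $24,805.44):
Base rate for 6858.44 is 12%.
6858.44 has an FTA preferential rate, but origin Erioria is not Fenay; base rate stands.
Additional duty on 6858.44 from Erioria: +36%. Applied ad valorem rate: 12% + 36% = 48%.
Duty = $24,805.44 × 48% = $11,906.61.
Line 2 (2457.63, Fenay, 1,585 kg, $39,989.55):
Base rate for 2457.63 is 23%.
Origin Fenay qualifies under the Talmark–Fenay agreement and 2457.63 is covered: preferential rate 16% applies instead.
Duty = $39,989.55 × 16% = $6,398.33.
Line 3 (7235.23, Erioria, 2,083 kg, $459,488.97):
Base rate for 7235.23 is 10% + $2.26/kg.
Additional duty on 7235.23 from Erioria: +28.6%. Applied ad valorem rate: 10% + 28.6% = 38.6%.
Duty = $459,488.97 × 38.6% + 2,083 × $2.26 = $182,070.32.
Total = $11,906.61 + $6,398.33 + $182,070.32 = $200,375.26.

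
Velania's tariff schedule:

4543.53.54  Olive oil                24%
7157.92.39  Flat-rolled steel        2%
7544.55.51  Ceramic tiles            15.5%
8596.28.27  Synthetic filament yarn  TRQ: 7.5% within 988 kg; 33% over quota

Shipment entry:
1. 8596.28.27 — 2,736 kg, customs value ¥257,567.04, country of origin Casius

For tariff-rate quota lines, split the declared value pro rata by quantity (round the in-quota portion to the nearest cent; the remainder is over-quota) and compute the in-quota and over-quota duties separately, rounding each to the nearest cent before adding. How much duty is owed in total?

¥61,279.49

Line 1 (8596.28.27, Casius, 2,736 kg, ¥257,567.04):
Code 8596.28.27 is under a tariff-rate quota (threshold 988 kg). In-quota: 988 kg at 7.5%; over-quota: 1,748 kg at 33%.
Pro-rata value split: in-quota = ¥257,567.04 × 988/2,736 = ¥93,010.32; over-quota = ¥257,567.04 − ¥93,010.32 = ¥164,556.72.
In-quota duty = ¥93,010.32 × 7.5% = ¥6,975.77. Over-quota duty = ¥164,556.72 × 33% = ¥54,303.72.
Line duty = ¥6,975.77 + ¥54,303.72 = ¥61,279.49.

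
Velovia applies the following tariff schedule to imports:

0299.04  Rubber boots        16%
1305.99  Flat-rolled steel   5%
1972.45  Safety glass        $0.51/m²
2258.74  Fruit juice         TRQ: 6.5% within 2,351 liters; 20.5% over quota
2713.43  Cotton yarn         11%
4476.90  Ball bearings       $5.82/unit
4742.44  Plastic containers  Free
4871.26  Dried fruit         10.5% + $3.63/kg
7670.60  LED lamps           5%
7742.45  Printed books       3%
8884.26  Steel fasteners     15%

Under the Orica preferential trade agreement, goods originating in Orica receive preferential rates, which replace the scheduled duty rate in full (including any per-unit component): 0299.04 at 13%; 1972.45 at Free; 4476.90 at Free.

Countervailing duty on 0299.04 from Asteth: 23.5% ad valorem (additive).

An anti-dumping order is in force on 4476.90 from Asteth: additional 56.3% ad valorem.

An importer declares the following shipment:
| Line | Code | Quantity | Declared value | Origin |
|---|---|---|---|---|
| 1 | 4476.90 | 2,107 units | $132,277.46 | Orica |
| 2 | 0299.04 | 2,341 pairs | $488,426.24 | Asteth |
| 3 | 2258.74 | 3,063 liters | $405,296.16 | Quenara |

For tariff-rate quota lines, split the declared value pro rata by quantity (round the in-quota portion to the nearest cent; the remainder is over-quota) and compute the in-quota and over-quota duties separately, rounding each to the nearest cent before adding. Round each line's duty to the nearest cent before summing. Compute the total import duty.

$232,462.27

Line 1 (4476.90, Orica, 2,107 units, $132,277.46):
Base rate for 4476.90 is $5.82/unit.
Origin Orica qualifies under the Velovia–Orica agreement and 4476.90 is covered: preferential rate Free applies instead.
The additional-duty order on 4476.90 targets Asteth, not Orica; it does not apply.
Duty = $132,277.46 × 0% = $0.00.
Line 2 (0299.04, Asteth, 2,341 pairs, $488,426.24):
Base rate for 0299.04 is 16%.
0299.04 has an FTA preferential rate, but origin Asteth is not Orica; base rate stands.
Additional duty on 0299.04 from Asteth: +23.5%. Applied ad valorem rate: 16% + 23.5% = 39.5%.
Duty = $488,426.24 × 39.5% = $192,928.36.
Line 3 (2258.74, Quenara, 3,063 liters, $405,296.16):
Code 2258.74 is under a tariff-rate quota (threshold 2,351 liters). In-quota: 2,351 liters at 6.5%; over-quota: 712 liters at 20.5%.
Pro-rata value split: in-quota = $405,296.16 × 2,351/3,063 = $311,084.32; over-quota = $405,296.16 − $311,084.32 = $94,211.84.
In-quota duty = $311,084.32 × 6.5% = $20,220.48. Over-quota duty = $94,211.84 × 20.5% = $19,313.43.
Line duty = $20,220.48 + $19,313.43 = $39,533.91.
Total = $0.00 + $192,928.36 + $39,533.91 = $232,462.27.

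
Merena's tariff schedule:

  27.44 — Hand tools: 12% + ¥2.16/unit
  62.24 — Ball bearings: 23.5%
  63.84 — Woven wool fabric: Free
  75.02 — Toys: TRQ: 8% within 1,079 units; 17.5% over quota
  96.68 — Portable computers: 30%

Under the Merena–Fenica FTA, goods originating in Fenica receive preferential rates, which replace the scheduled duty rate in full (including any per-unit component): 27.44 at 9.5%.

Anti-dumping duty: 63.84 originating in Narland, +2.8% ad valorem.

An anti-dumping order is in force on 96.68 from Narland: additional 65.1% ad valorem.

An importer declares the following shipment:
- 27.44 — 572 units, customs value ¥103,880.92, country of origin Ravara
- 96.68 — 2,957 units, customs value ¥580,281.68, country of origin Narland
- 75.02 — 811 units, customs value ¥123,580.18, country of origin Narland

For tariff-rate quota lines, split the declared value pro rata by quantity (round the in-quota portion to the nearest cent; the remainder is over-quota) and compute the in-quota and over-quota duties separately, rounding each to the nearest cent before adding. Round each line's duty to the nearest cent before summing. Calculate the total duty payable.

¥575,435.52

Line 1 (27.44, Ravara, 572 units, ¥103,880.92):
Base rate for 27.44 is 12% + ¥2.16/unit.
27.44 has an FTA preferential rate, but origin Ravara is not Fenica; base rate stands.
Duty = ¥103,880.92 × 12% + 572 × ¥2.16 = ¥13,701.23.
Line 2 (96.68, Narland, 2,957 units, ¥580,281.68):
Base rate for 96.68 is 30%.
Additional duty on 96.68 from Narland: +65.1%. Applied ad valorem rate: 30% + 65.1% = 95.1%.
Duty = ¥580,281.68 × 95.1% = ¥551,847.88.
Line 3 (75.02, Narland, 811 units, ¥123,580.18):
Code 75.02 is under a tariff-rate quota (threshold 1,079 units). Quantity 811 units is within the quota, so the in-quota rate 8% applies to the full value.
Duty = ¥123,580.18 × 8% = ¥9,886.41.
Total = ¥13,701.23 + ¥551,847.88 + ¥9,886.41 = ¥575,435.52.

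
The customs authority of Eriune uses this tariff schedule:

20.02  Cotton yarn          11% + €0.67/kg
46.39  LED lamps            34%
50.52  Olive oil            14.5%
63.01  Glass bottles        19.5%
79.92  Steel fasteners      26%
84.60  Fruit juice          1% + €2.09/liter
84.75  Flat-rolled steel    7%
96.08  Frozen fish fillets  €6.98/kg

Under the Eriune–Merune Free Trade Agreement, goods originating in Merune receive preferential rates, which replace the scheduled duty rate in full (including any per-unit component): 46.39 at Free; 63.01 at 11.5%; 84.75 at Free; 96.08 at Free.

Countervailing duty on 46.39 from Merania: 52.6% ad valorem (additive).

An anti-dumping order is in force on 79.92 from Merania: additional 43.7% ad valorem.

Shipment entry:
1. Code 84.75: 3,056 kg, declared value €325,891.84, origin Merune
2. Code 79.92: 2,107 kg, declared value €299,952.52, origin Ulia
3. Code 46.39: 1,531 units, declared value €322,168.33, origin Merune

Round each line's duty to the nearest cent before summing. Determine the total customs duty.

Line 1 (84.75, Merune, 3,056 kg, €325,891.84):
Base rate for 84.75 is 7%.
Origin Merune qualifies under the Eriune–Merune agreement and 84.75 is covered: preferential rate Free applies instead.
Duty = €325,891.84 × 0% = €0.00.
Line 2 (79.92, Ulia, 2,107 kg, €299,952.52):
Base rate for 79.92 is 26%.
The additional-duty order on 79.92 targets Merania, not Ulia; it does not apply.
Duty = €299,952.52 × 26% = €77,987.66.
Line 3 (46.39, Merune, 1,531 units, €322,168.33):
Base rate for 46.39 is 34%.
Origin Merune qualifies under the Eriune–Merune agreement and 46.39 is covered: preferential rate Free applies instead.
The additional-duty order on 46.39 targets Merania, not Merune; it does not apply.
Duty = €322,168.33 × 0% = €0.00.
Total = €0.00 + €77,987.66 + €0.00 = €77,987.66.

€77,987.66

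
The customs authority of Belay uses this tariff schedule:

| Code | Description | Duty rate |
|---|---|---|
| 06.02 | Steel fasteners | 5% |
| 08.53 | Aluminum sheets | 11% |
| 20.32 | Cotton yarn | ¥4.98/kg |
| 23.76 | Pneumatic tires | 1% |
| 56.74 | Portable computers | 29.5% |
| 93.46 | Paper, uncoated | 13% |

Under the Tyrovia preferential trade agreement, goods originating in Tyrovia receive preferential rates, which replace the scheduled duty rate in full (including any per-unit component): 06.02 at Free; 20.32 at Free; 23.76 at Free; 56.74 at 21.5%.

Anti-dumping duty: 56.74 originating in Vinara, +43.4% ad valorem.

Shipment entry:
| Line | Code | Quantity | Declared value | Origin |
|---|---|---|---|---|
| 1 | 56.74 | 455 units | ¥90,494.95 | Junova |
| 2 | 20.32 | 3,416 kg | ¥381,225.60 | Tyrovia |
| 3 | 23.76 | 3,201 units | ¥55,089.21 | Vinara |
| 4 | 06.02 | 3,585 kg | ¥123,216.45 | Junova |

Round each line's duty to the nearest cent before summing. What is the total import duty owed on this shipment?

Line 1 (56.74, Junova, 455 units, ¥90,494.95):
Base rate for 56.74 is 29.5%.
56.74 has an FTA preferential rate, but origin Junova is not Tyrovia; base rate stands.
The additional-duty order on 56.74 targets Vinara, not Junova; it does not apply.
Duty = ¥90,494.95 × 29.5% = ¥26,696.01.
Line 2 (20.32, Tyrovia, 3,416 kg, ¥381,225.60):
Base rate for 20.32 is ¥4.98/kg.
Origin Tyrovia qualifies under the Belay–Tyrovia agreement and 20.32 is covered: preferential rate Free applies instead.
Duty = ¥381,225.60 × 0% = ¥0.00.
Line 3 (23.76, Vinara, 3,201 units, ¥55,089.21):
Base rate for 23.76 is 1%.
23.76 has an FTA preferential rate, but origin Vinara is not Tyrovia; base rate stands.
Duty = ¥55,089.21 × 1% = ¥550.89.
Line 4 (06.02, Junova, 3,585 kg, ¥123,216.45):
Base rate for 06.02 is 5%.
06.02 has an FTA preferential rate, but origin Junova is not Tyrovia; base rate stands.
Duty = ¥123,216.45 × 5% = ¥6,160.82.
Total = ¥26,696.01 + ¥0.00 + ¥550.89 + ¥6,160.82 = ¥33,407.72.

¥33,407.72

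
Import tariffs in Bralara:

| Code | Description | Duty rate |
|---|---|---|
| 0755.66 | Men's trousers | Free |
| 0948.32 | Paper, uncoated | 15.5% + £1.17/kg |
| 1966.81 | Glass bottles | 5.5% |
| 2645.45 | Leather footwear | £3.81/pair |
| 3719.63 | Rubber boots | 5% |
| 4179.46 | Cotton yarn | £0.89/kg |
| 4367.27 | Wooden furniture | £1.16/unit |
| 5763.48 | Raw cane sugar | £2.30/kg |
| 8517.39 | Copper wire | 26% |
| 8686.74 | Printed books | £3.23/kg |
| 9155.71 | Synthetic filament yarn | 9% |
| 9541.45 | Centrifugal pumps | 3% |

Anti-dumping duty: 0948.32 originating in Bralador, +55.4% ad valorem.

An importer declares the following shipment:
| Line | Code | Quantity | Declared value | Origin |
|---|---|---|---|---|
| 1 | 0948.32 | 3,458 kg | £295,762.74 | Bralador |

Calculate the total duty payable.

£213,741.64

Line 1 (0948.32, Bralador, 3,458 kg, £295,762.74):
Base rate for 0948.32 is 15.5% + £1.17/kg.
Additional duty on 0948.32 from Bralador: +55.4%. Applied ad valorem rate: 15.5% + 55.4% = 70.9%.
Duty = £295,762.74 × 70.9% + 3,458 × £1.17 = £213,741.64.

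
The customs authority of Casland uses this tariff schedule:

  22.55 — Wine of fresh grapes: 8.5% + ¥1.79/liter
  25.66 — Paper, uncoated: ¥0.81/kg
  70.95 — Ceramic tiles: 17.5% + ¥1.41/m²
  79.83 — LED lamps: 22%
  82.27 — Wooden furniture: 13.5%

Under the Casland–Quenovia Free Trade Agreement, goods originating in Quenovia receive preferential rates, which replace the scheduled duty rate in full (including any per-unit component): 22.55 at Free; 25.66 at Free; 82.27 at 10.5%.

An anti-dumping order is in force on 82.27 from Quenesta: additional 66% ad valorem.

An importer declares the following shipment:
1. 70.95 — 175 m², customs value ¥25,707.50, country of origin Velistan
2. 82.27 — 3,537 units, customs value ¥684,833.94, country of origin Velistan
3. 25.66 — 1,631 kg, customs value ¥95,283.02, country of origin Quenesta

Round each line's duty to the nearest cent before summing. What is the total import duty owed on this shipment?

¥98,519.25

Line 1 (70.95, Velistan, 175 m², ¥25,707.50):
Base rate for 70.95 is 17.5% + ¥1.41/m².
Duty = ¥25,707.50 × 17.5% + 175 × ¥1.41 = ¥4,745.56.
Line 2 (82.27, Velistan, 3,537 units, ¥684,833.94):
Base rate for 82.27 is 13.5%.
82.27 has an FTA preferential rate, but origin Velistan is not Quenovia; base rate stands.
The additional-duty order on 82.27 targets Quenesta, not Velistan; it does not apply.
Duty = ¥684,833.94 × 13.5% = ¥92,452.58.
Line 3 (25.66, Quenesta, 1,631 kg, ¥95,283.02):
Base rate for 25.66 is ¥0.81/kg.
25.66 has an FTA preferential rate, but origin Quenesta is not Quenovia; base rate stands.
Duty = 1,631 × ¥0.81 = ¥1,321.11.
Total = ¥4,745.56 + ¥92,452.58 + ¥1,321.11 = ¥98,519.25.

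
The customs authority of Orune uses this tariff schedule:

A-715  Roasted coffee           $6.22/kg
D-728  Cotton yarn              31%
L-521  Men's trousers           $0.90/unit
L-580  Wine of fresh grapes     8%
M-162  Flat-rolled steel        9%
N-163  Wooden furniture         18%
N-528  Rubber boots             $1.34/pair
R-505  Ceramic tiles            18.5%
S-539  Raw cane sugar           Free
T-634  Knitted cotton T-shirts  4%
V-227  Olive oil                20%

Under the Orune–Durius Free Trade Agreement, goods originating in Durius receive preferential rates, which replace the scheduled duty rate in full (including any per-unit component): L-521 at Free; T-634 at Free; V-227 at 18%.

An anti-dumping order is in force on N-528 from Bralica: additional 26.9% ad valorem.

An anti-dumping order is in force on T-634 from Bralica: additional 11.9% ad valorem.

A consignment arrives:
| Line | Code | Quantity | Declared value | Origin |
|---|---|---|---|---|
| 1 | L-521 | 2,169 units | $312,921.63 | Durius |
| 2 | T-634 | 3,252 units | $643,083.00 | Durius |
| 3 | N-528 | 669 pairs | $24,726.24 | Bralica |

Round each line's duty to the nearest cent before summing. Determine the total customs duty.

Line 1 (L-521, Durius, 2,169 units, $312,921.63):
Base rate for L-521 is $0.90/unit.
Origin Durius qualifies under the Orune–Durius agreement and L-521 is covered: preferential rate Free applies instead.
Duty = $312,921.63 × 0% = $0.00.
Line 2 (T-634, Durius, 3,252 units, $643,083.00):
Base rate for T-634 is 4%.
Origin Durius qualifies under the Orune–Durius agreement and T-634 is covered: preferential rate Free applies instead.
The additional-duty order on T-634 targets Bralica, not Durius; it does not apply.
Duty = $643,083.00 × 0% = $0.00.
Line 3 (N-528, Bralica, 669 pairs, $24,726.24):
Base rate for N-528 is $1.34/pair.
Additional duty on N-528 from Bralica: +26.9% ad valorem. Applied ad valorem rate = 26.9%.
Duty = $24,726.24 × 26.9% + 669 × $1.34 = $7,547.82.
Total = $0.00 + $0.00 + $7,547.82 = $7,547.82.

$7,547.82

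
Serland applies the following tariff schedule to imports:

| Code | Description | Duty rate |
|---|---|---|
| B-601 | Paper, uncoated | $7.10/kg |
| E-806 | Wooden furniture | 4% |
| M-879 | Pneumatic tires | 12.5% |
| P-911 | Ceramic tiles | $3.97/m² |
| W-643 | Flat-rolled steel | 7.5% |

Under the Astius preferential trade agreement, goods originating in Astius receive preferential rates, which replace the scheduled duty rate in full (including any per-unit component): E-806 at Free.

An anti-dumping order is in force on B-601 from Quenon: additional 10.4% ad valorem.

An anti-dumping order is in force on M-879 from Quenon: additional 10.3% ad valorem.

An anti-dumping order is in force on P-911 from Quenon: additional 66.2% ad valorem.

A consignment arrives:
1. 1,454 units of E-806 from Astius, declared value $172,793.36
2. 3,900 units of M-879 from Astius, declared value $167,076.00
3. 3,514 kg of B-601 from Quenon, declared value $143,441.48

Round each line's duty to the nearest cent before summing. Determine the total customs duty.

$60,751.81

Line 1 (E-806, Astius, 1,454 units, $172,793.36):
Base rate for E-806 is 4%.
Origin Astius qualifies under the Serland–Astius agreement and E-806 is covered: preferential rate Free applies instead.
Duty = $172,793.36 × 0% = $0.00.
Line 2 (M-879, Astius, 3,900 units, $167,076.00):
Base rate for M-879 is 12.5%.
Origin Astius is the FTA partner but M-879 is not on the preference list; base rate stands.
The additional-duty order on M-879 targets Quenon, not Astius; it does not apply.
Duty = $167,076.00 × 12.5% = $20,884.50.
Line 3 (B-601, Quenon, 3,514 kg, $143,441.48):
Base rate for B-601 is $7.10/kg.
Additional duty on B-601 from Quenon: +10.4% ad valorem. Applied ad valorem rate = 10.4%.
Duty = $143,441.48 × 10.4% + 3,514 × $7.10 = $39,867.31.
Total = $0.00 + $20,884.50 + $39,867.31 = $60,751.81.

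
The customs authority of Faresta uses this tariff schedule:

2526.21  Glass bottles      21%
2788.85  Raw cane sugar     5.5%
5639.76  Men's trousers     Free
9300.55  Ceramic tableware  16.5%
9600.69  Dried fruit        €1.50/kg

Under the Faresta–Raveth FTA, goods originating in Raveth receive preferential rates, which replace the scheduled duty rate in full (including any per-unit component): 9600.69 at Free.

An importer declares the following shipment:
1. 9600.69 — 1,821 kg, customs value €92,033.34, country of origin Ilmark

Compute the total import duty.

€2,731.50

Line 1 (9600.69, Ilmark, 1,821 kg, €92,033.34):
Base rate for 9600.69 is €1.50/kg.
9600.69 has an FTA preferential rate, but origin Ilmark is not Raveth; base rate stands.
Duty = 1,821 × €1.50 = €2,731.50.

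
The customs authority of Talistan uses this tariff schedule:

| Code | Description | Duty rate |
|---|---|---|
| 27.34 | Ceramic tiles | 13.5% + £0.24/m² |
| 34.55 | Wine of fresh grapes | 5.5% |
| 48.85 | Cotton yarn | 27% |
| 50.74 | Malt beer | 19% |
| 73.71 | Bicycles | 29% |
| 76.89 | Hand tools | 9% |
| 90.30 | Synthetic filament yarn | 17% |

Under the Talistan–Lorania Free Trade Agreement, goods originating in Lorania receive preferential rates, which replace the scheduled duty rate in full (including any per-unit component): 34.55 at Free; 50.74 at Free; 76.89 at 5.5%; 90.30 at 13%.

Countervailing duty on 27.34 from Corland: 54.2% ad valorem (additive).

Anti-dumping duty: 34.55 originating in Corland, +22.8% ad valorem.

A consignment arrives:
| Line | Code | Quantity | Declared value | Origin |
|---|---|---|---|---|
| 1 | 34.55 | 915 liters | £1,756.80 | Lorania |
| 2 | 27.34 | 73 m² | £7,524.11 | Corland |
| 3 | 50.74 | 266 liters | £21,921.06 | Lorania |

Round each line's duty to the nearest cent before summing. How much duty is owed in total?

Line 1 (34.55, Lorania, 915 liters, £1,756.80):
Base rate for 34.55 is 5.5%.
Origin Lorania qualifies under the Talistan–Lorania agreement and 34.55 is covered: preferential rate Free applies instead.
The additional-duty order on 34.55 targets Corland, not Lorania; it does not apply.
Duty = £1,756.80 × 0% = £0.00.
Line 2 (27.34, Corland, 73 m², £7,524.11):
Base rate for 27.34 is 13.5% + £0.24/m².
Additional duty on 27.34 from Corland: +54.2%. Applied ad valorem rate: 13.5% + 54.2% = 67.7%.
Duty = £7,524.11 × 67.7% + 73 × £0.24 = £5,111.34.
Line 3 (50.74, Lorania, 266 liters, £21,921.06):
Base rate for 50.74 is 19%.
Origin Lorania qualifies under the Talistan–Lorania agreement and 50.74 is covered: preferential rate Free applies instead.
Duty = £21,921.06 × 0% = £0.00.
Total = £0.00 + £5,111.34 + £0.00 = £5,111.34.

£5,111.34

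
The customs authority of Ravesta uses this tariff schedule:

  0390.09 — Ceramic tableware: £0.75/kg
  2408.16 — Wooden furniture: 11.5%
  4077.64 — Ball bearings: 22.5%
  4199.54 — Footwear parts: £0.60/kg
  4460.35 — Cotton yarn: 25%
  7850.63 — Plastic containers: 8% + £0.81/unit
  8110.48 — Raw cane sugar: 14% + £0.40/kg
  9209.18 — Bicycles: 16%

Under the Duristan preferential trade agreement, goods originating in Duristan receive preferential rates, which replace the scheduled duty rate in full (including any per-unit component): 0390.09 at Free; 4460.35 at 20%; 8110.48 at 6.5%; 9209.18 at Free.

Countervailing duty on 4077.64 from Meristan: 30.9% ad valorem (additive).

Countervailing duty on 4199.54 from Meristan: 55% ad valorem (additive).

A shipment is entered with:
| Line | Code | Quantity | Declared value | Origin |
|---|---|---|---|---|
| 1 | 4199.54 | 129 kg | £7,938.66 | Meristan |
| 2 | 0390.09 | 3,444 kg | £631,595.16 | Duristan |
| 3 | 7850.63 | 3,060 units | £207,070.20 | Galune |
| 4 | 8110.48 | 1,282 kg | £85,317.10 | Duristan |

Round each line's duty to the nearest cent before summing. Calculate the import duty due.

Line 1 (4199.54, Meristan, 129 kg, £7,938.66):
Base rate for 4199.54 is £0.60/kg.
Additional duty on 4199.54 from Meristan: +55% ad valorem. Applied ad valorem rate = 55%.
Duty = £7,938.66 × 55% + 129 × £0.60 = £4,443.66.
Line 2 (0390.09, Duristan, 3,444 kg, £631,595.16):
Base rate for 0390.09 is £0.75/kg.
Origin Duristan qualifies under the Ravesta–Duristan agreement and 0390.09 is covered: preferential rate Free applies instead.
Duty = £631,595.16 × 0% = £0.00.
Line 3 (7850.63, Galune, 3,060 units, £207,070.20):
Base rate for 7850.63 is 8% + £0.81/unit.
Duty = £207,070.20 × 8% + 3,060 × £0.81 = £19,044.22.
Line 4 (8110.48, Duristan, 1,282 kg, £85,317.10):
Base rate for 8110.48 is 14% + £0.40/kg.
Origin Duristan qualifies under the Ravesta–Duristan agreement and 8110.48 is covered: preferential rate 6.5% applies instead.
Duty = £85,317.10 × 6.5% = £5,545.61.
Total = £4,443.66 + £0.00 + £19,044.22 + £5,545.61 = £29,033.49.

£29,033.49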